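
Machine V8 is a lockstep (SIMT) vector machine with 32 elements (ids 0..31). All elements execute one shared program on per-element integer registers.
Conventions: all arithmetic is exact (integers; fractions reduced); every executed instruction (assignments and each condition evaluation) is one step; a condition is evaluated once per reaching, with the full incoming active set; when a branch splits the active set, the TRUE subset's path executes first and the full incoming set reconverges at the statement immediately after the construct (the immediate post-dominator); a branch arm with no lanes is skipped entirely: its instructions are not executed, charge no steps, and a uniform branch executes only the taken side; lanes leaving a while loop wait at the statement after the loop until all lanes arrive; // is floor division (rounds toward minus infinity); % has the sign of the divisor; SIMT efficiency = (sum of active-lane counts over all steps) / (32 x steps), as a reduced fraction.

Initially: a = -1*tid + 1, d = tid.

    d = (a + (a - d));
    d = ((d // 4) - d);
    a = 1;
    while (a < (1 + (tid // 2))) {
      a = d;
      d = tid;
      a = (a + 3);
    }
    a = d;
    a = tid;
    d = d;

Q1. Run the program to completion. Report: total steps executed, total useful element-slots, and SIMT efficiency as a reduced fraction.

Answer: 11 steps, 344 useful, 43/44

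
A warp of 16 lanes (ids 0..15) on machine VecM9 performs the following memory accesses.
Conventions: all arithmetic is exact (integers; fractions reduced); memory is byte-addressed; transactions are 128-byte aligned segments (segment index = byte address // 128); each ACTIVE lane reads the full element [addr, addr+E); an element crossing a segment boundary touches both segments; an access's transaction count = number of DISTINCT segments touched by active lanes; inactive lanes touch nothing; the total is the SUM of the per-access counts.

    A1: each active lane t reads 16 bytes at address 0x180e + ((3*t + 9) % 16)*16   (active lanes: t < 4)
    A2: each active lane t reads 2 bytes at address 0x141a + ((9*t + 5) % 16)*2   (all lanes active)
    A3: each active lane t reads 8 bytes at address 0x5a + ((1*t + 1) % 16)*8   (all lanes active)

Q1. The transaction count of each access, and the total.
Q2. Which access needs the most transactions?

A1: 3 transactions
A2: 1 transaction
A3: 2 transactions

Answer: 3,1,2; total 6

Answer: A1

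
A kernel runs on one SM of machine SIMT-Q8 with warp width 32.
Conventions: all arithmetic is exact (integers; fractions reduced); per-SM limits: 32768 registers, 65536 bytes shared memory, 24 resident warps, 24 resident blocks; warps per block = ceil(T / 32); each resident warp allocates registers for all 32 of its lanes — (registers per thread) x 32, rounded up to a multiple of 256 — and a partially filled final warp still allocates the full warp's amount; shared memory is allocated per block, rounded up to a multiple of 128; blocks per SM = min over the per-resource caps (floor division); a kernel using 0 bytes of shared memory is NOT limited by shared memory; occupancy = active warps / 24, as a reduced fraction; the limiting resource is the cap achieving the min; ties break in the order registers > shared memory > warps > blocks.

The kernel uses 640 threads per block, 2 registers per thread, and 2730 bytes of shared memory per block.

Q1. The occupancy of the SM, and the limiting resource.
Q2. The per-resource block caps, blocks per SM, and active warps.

Answer: occupancy 5/6, limited by warps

registers: 6 blocks
shared memory: 23 blocks
warps: 1 block
blocks: 24 blocks

Answer: 1 block, 20 active warps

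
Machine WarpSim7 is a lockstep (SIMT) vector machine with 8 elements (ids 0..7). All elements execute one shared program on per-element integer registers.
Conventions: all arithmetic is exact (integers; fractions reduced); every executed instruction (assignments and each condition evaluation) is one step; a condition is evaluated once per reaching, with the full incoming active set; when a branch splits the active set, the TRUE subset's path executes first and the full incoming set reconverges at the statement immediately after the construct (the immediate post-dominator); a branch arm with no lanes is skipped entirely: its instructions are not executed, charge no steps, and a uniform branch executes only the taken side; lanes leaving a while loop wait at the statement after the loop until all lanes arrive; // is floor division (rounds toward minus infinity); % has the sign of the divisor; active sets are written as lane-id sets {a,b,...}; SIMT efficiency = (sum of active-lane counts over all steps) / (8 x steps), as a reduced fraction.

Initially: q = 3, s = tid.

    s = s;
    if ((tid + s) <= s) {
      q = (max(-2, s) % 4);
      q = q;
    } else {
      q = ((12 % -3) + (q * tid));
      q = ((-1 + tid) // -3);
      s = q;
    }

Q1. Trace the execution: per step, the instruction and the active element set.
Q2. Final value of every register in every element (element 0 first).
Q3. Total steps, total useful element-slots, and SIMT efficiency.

step 0: s <- s                       {0,1,2,3,4,5,6,7}
step 1: eval ((tid + s) <= s)        {0,1,2,3,4,5,6,7}
step 2: q <- (max(-2, s) % 4)        {0}
step 3: q <- q                       {0}
step 4: q <- ((12 % -3) + (q * tid)) {1,2,3,4,5,6,7}
step 5: q <- ((-1 + tid) // -3)      {1,2,3,4,5,6,7}
step 6: s <- q                       {1,2,3,4,5,6,7}

Answer: 7 steps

q: 0,0,-1,-1,-1,-2,-2,-2
s: 0,0,-1,-1,-1,-2,-2,-2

steps = 7; useful = 39; efficiency = 39/56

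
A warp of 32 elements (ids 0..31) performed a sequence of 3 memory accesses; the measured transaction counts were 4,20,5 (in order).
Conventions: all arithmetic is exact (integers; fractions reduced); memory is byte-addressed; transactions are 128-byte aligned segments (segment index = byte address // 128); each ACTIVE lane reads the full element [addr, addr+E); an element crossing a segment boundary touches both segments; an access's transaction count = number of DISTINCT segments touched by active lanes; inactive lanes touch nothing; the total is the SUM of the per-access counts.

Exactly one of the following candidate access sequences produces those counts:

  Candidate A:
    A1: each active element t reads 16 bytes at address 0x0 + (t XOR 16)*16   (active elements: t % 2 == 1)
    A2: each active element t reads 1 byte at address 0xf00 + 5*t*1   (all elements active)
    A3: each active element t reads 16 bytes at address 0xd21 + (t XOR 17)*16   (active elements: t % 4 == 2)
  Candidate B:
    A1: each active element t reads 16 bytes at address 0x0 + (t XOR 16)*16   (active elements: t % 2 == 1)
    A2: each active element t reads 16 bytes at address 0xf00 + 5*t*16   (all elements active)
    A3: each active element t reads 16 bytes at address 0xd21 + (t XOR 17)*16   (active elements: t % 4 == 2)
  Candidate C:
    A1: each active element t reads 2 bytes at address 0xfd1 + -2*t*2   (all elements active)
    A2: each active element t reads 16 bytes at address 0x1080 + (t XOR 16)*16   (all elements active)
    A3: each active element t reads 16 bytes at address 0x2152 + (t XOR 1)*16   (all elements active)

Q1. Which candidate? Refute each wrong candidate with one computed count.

A: A2 gives 2 transactions, not 20
C: A1 gives 2 transactions, not 4
B: all counts match (4,20,5)

Answer: B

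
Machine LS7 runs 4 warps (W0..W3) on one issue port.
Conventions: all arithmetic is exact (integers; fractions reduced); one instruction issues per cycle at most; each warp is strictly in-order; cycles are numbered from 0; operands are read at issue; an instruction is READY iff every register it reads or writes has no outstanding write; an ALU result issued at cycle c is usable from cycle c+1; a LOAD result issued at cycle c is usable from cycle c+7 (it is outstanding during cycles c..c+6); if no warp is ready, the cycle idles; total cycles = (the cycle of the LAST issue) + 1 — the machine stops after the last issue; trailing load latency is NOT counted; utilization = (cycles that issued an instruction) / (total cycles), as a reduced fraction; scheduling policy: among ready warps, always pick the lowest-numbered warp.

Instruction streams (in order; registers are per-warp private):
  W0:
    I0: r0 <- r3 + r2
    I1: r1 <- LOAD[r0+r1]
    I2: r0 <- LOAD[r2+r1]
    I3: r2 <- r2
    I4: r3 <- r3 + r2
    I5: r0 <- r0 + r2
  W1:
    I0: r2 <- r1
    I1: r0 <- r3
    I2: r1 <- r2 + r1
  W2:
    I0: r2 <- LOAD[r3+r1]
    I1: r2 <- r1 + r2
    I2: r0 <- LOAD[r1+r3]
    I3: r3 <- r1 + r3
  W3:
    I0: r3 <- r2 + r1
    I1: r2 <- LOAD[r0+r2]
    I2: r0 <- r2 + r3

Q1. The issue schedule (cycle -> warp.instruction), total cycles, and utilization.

cycle 0: W0.I0
cycle 1: W0.I1
cycle 2: W1.I0
cycle 3: W1.I1
cycle 4: W1.I2
cycle 5: W2.I0
cycle 6: W3.I0
cycle 7: W3.I1
cycle 8: W0.I2
cycle 9: W0.I3
cycle 10: W0.I4
cycle 11: idle
cycle 12: W2.I1
cycle 13: W2.I2
cycle 14: W2.I3
cycle 15: W0.I5
cycle 16: W3.I2

Answer: 17 cycles, utilization 16/17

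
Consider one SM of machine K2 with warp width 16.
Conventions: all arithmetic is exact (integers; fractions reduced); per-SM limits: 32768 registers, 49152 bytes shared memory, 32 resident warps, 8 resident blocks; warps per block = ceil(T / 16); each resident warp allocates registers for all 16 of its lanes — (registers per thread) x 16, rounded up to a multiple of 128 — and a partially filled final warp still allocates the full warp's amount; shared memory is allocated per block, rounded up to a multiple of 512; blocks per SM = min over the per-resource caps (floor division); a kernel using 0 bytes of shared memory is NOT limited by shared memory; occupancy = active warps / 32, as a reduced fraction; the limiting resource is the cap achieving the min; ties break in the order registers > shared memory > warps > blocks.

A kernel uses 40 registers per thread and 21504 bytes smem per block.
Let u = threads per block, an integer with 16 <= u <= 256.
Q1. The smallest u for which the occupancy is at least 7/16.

Answer: u = 97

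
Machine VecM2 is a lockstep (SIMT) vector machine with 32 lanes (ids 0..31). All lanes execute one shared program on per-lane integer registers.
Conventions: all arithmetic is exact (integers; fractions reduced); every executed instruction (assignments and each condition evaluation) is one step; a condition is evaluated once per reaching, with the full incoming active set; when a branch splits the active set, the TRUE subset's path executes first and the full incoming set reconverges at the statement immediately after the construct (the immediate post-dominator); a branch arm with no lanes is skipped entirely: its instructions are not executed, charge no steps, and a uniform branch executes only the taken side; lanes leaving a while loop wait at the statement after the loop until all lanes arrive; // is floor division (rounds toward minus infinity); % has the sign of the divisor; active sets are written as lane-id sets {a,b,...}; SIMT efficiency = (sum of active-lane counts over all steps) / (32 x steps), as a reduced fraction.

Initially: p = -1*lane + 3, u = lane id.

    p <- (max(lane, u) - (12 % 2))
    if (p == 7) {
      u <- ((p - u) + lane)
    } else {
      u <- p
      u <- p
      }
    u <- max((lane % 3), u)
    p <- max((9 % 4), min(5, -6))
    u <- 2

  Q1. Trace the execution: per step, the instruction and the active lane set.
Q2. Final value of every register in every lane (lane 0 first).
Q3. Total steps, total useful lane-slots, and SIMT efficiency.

step 0: p <- (max(lane, u) - (12 % 2)) {0,1,2,3,4,5,6,7,8,9,10,11,12,13,14,15,16,17,18,19,20,21,22,23,24,25,26,27,28,29,30,31}
step 1: eval (p == 7)                {0,1,2,3,4,5,6,7,8,9,10,11,12,13,14,15,16,17,18,19,20,21,22,23,24,25,26,27,28,29,30,31}
step 2: u <- ((p - u) + lane)        {7}
step 3: u <- p                       {0,1,2,3,4,5,6,8,9,10,11,12,13,14,15,16,17,18,19,20,21,22,23,24,25,26,27,28,29,30,31}
step 4: u <- p                       {0,1,2,3,4,5,6,8,9,10,11,12,13,14,15,16,17,18,19,20,21,22,23,24,25,26,27,28,29,30,31}
step 5: u <- max((lane % 3), u)      {0,1,2,3,4,5,6,7,8,9,10,11,12,13,14,15,16,17,18,19,20,21,22,23,24,25,26,27,28,29,30,31}
step 6: p <- max((9 % 4), min(5, -6)) {0,1,2,3,4,5,6,7,8,9,10,11,12,13,14,15,16,17,18,19,20,21,22,23,24,25,26,27,28,29,30,31}
step 7: u <- 2                       {0,1,2,3,4,5,6,7,8,9,10,11,12,13,14,15,16,17,18,19,20,21,22,23,24,25,26,27,28,29,30,31}

Answer: 8 steps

p: 1,1,1,1,1,1,1,1,1,1,1,1,1,1,1,1,1,1,1,1,1,1,1,1,1,1,1,1,1,1,1,1
u: 2,2,2,2,2,2,2,2,2,2,2,2,2,2,2,2,2,2,2,2,2,2,2,2,2,2,2,2,2,2,2,2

steps = 8; useful = 223; efficiency = 223/256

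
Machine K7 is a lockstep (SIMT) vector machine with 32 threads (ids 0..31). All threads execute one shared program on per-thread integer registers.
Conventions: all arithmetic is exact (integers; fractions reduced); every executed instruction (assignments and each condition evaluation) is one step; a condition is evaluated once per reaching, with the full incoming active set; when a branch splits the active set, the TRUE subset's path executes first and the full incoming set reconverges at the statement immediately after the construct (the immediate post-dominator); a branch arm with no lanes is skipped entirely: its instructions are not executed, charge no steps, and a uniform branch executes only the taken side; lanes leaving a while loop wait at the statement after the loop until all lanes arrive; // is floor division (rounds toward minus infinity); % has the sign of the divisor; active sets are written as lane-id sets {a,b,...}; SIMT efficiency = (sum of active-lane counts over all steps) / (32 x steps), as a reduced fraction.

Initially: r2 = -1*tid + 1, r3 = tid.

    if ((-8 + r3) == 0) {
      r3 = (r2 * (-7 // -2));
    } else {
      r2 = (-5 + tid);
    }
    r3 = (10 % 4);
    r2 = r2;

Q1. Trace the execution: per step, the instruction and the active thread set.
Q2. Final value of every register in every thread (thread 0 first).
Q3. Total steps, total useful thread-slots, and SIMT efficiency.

step 0: eval ((-8 + r3) == 0)        {0,1,2,3,4,5,6,7,8,9,10,11,12,13,14,15,16,17,18,19,20,21,22,23,24,25,26,27,28,29,30,31}
step 1: r3 <- (r2 * (-7 // -2))      {8}
step 2: r2 <- (-5 + tid)             {0,1,2,3,4,5,6,7,9,10,11,12,13,14,15,16,17,18,19,20,21,22,23,24,25,26,27,28,29,30,31}
step 3: r3 <- (10 % 4)               {0,1,2,3,4,5,6,7,8,9,10,11,12,13,14,15,16,17,18,19,20,21,22,23,24,25,26,27,28,29,30,31}
step 4: r2 <- r2                     {0,1,2,3,4,5,6,7,8,9,10,11,12,13,14,15,16,17,18,19,20,21,22,23,24,25,26,27,28,29,30,31}

Answer: 5 steps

r2: -5,-4,-3,-2,-1,0,1,2,-7,4,5,6,7,8,9,10,11,12,13,14,15,16,17,18,19,20,21,22,23,24,25,26
r3: 2,2,2,2,2,2,2,2,2,2,2,2,2,2,2,2,2,2,2,2,2,2,2,2,2,2,2,2,2,2,2,2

steps = 5; useful = 128; efficiency = 128/160 = 4/5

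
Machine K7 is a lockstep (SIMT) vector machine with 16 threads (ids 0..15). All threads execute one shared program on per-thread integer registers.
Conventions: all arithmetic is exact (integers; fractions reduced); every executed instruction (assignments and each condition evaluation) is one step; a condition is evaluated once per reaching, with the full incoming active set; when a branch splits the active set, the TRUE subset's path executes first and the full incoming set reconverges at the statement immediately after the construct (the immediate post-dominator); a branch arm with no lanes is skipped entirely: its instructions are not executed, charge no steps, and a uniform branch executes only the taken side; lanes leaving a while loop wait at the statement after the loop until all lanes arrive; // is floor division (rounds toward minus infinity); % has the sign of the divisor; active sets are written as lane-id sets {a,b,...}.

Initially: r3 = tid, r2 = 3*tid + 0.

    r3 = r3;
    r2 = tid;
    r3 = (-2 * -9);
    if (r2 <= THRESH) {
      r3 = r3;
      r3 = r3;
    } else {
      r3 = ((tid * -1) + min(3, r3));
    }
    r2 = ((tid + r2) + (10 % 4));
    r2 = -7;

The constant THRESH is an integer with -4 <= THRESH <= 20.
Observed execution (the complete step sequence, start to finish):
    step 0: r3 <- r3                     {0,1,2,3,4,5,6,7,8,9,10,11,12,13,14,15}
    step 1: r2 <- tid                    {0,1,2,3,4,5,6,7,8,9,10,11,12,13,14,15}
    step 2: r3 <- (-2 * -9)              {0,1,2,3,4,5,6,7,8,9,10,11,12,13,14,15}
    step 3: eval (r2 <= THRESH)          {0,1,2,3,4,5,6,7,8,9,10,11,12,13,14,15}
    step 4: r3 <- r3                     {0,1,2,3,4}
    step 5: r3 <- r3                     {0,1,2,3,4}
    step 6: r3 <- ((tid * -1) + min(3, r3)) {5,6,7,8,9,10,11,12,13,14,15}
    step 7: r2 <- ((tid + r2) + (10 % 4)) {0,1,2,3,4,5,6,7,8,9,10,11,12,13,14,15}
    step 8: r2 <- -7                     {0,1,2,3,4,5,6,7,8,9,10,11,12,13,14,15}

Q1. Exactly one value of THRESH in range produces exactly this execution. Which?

Answer: THRESH = 4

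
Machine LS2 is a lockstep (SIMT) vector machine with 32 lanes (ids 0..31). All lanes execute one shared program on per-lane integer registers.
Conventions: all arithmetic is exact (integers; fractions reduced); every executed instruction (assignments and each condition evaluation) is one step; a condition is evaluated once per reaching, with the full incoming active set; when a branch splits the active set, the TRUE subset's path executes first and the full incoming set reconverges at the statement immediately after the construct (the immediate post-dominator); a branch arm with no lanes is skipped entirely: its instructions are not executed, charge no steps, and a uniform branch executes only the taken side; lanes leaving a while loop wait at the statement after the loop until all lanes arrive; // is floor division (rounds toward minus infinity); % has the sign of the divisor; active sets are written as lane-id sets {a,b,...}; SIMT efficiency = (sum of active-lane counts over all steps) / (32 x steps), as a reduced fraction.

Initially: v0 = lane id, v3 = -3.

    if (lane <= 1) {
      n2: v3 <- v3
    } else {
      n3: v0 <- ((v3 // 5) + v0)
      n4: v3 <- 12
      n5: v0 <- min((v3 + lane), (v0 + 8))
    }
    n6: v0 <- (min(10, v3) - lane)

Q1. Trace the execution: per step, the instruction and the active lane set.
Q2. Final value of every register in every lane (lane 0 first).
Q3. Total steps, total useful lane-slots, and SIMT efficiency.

step 0: eval (lane <= 1)             {0,1,2,3,4,5,6,7,8,9,10,11,12,13,14,15,16,17,18,19,20,21,22,23,24,25,26,27,28,29,30,31}
step 1: v3 <- v3                     {0,1}
step 2: v0 <- ((v3 // 5) + v0)       {2,3,4,5,6,7,8,9,10,11,12,13,14,15,16,17,18,19,20,21,22,23,24,25,26,27,28,29,30,31}
step 3: v3 <- 12                     {2,3,4,5,6,7,8,9,10,11,12,13,14,15,16,17,18,19,20,21,22,23,24,25,26,27,28,29,30,31}
step 4: v0 <- min((v3 + lane), (v0 + 8)) {2,3,4,5,6,7,8,9,10,11,12,13,14,15,16,17,18,19,20,21,22,23,24,25,26,27,28,29,30,31}
step 5: v0 <- (min(10, v3) - lane)   {0,1,2,3,4,5,6,7,8,9,10,11,12,13,14,15,16,17,18,19,20,21,22,23,24,25,26,27,28,29,30,31}

Answer: 6 steps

v0: -3,-4,8,7,6,5,4,3,2,1,0,-1,-2,-3,-4,-5,-6,-7,-8,-9,-10,-11,-12,-13,-14,-15,-16,-17,-18,-19,-20,-21
v3: -3,-3,12,12,12,12,12,12,12,12,12,12,12,12,12,12,12,12,12,12,12,12,12,12,12,12,12,12,12,12,12,12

steps = 6; useful = 156; efficiency = 156/192 = 13/16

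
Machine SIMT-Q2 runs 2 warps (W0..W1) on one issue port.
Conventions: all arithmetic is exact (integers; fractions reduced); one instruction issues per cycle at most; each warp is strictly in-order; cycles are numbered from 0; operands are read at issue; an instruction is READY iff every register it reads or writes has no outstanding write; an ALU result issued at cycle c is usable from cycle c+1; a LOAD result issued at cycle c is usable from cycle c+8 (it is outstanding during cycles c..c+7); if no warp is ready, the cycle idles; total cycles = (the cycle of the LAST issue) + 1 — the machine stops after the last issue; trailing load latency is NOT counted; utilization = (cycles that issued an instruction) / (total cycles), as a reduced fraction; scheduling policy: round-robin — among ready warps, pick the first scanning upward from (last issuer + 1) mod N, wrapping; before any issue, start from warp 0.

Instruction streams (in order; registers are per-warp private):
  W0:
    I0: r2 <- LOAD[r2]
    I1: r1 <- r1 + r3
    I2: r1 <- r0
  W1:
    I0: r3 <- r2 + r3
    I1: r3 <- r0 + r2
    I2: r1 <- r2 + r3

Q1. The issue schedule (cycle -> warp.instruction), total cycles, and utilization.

cycle 0: W0.I0
cycle 1: W1.I0
cycle 2: W0.I1
cycle 3: W1.I1
cycle 4: W0.I2
cycle 5: W1.I2

Answer: 6 cycles, utilization 1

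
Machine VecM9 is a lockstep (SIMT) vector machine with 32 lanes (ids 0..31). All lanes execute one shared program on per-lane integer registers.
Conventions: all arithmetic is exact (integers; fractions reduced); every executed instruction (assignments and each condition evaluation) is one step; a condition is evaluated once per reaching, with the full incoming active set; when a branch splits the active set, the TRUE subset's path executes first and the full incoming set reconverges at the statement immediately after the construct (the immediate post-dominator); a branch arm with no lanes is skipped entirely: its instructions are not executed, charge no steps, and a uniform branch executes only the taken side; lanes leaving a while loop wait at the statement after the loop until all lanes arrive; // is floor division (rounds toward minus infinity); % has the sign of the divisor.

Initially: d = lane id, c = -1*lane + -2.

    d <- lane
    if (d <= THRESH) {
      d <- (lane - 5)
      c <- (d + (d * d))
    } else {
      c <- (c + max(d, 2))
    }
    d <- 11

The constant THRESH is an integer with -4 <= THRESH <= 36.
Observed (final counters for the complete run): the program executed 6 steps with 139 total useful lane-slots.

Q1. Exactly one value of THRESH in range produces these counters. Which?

Answer: THRESH = 10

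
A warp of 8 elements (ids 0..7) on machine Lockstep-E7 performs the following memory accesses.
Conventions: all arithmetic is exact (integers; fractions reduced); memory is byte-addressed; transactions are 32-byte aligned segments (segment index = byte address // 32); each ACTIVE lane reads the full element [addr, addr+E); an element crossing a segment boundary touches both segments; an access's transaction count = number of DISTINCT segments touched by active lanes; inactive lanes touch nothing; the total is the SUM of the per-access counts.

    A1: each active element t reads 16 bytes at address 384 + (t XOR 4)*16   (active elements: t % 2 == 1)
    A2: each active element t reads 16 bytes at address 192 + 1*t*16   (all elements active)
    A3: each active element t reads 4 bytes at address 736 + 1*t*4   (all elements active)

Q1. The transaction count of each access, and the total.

A1: 4 transactions
A2: 4 transactions
A3: 1 transaction

Answer: 4,4,1; total 9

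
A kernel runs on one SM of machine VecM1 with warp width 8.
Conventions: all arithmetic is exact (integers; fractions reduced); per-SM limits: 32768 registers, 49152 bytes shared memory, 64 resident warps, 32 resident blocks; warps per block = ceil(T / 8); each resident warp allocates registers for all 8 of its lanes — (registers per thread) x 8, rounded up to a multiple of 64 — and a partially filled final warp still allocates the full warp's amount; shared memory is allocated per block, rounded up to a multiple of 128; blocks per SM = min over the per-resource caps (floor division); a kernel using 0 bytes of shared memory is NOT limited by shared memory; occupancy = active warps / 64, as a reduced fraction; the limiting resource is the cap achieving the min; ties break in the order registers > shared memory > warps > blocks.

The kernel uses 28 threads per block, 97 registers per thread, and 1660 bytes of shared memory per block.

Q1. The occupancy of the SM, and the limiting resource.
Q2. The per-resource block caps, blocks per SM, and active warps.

Answer: occupancy 9/16, limited by registers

registers: 9 blocks
shared memory: 29 blocks
warps: 16 blocks
blocks: 32 blocks

Answer: 9 blocks, 36 active warps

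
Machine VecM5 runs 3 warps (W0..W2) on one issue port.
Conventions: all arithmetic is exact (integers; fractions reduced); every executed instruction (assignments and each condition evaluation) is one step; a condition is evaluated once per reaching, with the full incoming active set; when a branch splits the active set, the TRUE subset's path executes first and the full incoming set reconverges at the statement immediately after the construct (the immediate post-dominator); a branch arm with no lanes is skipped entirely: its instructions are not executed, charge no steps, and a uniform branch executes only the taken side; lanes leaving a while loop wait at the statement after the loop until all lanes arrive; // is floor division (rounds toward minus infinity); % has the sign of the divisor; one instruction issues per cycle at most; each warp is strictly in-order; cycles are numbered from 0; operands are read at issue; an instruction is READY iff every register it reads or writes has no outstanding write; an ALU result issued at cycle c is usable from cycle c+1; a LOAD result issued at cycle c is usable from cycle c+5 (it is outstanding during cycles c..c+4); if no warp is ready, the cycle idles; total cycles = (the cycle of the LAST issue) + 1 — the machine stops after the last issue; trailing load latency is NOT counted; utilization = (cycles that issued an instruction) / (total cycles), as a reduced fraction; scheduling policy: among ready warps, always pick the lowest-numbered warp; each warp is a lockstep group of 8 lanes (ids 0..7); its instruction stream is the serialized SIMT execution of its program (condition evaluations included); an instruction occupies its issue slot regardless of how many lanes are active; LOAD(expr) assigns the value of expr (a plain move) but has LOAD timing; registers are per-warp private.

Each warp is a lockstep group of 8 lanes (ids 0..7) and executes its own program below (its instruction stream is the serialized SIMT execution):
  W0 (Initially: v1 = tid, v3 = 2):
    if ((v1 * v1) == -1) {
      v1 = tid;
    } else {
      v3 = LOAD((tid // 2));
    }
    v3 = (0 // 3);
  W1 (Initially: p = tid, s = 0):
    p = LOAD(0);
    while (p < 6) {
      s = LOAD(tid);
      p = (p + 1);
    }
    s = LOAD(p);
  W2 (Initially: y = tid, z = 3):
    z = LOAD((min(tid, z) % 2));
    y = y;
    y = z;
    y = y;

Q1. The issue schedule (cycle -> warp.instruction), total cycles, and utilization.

cycle 0: W0.I0
cycle 1: W0.I1
cycle 2: W1.I0
cycle 3: W2.I0
cycle 4: W2.I1
cycle 5: idle
cycle 6: W0.I2
cycle 7: W1.I1
cycle 8: W1.I2
cycle 9: W1.I3
cycle 10: W1.I4
cycle 11: W2.I2
cycle 12: W2.I3
cycle 13: W1.I5
cycle 14: W1.I6
cycle 15: W1.I7
cycle 16: idle
cycle 17: idle
cycle 18: W1.I8
cycle 19: W1.I9
cycle 20: W1.I10
cycle 21: idle
cycle 22: idle
cycle 23: W1.I11
cycle 24: W1.I12
cycle 25: W1.I13
cycle 26: idle
cycle 27: idle
cycle 28: W1.I14
cycle 29: W1.I15
cycle 30: W1.I16
cycle 31: idle
cycle 32: idle
cycle 33: W1.I17
cycle 34: W1.I18
cycle 35: W1.I19
cycle 36: idle
cycle 37: idle
cycle 38: W1.I20

Answer: 39 cycles, utilization 28/39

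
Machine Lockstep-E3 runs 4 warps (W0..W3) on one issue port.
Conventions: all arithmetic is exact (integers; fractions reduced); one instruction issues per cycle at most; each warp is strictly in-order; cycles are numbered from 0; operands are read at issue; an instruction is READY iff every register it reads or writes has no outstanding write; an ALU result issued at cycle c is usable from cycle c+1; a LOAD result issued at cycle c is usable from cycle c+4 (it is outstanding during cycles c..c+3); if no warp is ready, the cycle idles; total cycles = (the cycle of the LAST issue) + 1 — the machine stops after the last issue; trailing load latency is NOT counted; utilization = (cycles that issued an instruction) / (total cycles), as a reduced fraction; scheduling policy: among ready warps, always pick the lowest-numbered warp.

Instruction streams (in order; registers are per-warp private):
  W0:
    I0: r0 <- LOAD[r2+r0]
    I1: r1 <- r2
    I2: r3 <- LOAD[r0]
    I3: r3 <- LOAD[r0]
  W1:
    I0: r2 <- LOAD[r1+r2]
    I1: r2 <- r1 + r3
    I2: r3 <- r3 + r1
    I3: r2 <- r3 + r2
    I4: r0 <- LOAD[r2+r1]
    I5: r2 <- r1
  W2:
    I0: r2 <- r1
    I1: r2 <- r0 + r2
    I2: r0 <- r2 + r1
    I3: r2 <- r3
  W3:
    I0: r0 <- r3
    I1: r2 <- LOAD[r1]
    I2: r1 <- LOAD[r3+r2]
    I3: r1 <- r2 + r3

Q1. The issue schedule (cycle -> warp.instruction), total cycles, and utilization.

cycle 0: W0.I0
cycle 1: W0.I1
cycle 2: W1.I0
cycle 3: W2.I0
cycle 4: W0.I2
cycle 5: W2.I1
cycle 6: W1.I1
cycle 7: W1.I2
cycle 8: W0.I3
cycle 9: W1.I3
cycle 10: W1.I4
cycle 11: W1.I5
cycle 12: W2.I2
cycle 13: W2.I3
cycle 14: W3.I0
cycle 15: W3.I1
cycle 16: idle
cycle 17: idle
cycle 18: idle
cycle 19: W3.I2
cycle 20: idle
cycle 21: idle
cycle 22: idle
cycle 23: W3.I3

Answer: 24 cycles, utilization 3/4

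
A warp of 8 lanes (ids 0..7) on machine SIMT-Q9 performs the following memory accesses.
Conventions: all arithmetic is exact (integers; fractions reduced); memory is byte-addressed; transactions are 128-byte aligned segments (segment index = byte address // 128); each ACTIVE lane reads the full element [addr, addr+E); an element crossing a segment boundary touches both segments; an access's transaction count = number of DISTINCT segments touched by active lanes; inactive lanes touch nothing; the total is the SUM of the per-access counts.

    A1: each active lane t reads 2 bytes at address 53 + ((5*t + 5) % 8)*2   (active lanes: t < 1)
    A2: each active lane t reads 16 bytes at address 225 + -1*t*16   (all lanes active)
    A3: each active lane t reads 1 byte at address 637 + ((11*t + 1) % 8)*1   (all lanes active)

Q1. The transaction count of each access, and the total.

A1: 1 transaction
A2: 2 transactions
A3: 2 transactions

Answer: 1,2,2; total 5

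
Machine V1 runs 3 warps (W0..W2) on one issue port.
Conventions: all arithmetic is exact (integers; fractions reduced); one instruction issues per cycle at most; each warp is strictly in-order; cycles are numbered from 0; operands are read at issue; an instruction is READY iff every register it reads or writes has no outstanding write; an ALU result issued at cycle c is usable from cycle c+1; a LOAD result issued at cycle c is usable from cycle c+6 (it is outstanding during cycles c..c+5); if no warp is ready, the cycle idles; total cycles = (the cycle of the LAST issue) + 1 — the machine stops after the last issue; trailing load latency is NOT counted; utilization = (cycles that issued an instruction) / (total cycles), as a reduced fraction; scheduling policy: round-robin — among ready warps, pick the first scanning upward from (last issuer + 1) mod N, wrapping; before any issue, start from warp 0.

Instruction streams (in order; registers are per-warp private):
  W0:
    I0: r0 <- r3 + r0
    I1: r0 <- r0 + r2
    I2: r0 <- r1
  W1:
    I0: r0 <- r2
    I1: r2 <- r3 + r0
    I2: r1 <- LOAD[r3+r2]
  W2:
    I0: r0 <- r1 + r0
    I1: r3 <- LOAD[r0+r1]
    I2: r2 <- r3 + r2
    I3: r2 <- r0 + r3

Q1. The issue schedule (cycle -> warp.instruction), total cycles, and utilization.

cycle 0: W0.I0
cycle 1: W1.I0
cycle 2: W2.I0
cycle 3: W0.I1
cycle 4: W1.I1
cycle 5: W2.I1
cycle 6: W0.I2
cycle 7: W1.I2
cycle 8: idle
cycle 9: idle
cycle 10: idle
cycle 11: W2.I2
cycle 12: W2.I3

Answer: 13 cycles, utilization 10/13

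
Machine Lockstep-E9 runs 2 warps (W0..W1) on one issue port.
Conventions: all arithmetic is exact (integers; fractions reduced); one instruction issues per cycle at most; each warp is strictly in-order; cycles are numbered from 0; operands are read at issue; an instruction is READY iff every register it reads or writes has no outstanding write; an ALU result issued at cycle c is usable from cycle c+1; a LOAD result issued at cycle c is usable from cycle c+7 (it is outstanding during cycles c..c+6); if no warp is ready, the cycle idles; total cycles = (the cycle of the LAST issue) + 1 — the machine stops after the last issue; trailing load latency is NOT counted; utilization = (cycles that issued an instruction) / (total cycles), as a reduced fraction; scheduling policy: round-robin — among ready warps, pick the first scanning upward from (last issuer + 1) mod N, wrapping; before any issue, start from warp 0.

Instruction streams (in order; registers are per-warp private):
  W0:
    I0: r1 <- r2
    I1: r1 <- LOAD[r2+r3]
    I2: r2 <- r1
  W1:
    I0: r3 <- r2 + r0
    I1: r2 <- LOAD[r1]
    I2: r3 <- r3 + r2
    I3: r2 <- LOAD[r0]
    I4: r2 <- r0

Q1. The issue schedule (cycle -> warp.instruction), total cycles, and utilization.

cycle 0: W0.I0
cycle 1: W1.I0
cycle 2: W0.I1
cycle 3: W1.I1
cycle 4: idle
cycle 5: idle
cycle 6: idle
cycle 7: idle
cycle 8: idle
cycle 9: W0.I2
cycle 10: W1.I2
cycle 11: W1.I3
cycle 12: idle
cycle 13: idle
cycle 14: idle
cycle 15: idle
cycle 16: idle
cycle 17: idle
cycle 18: W1.I4

Answer: 19 cycles, utilization 8/19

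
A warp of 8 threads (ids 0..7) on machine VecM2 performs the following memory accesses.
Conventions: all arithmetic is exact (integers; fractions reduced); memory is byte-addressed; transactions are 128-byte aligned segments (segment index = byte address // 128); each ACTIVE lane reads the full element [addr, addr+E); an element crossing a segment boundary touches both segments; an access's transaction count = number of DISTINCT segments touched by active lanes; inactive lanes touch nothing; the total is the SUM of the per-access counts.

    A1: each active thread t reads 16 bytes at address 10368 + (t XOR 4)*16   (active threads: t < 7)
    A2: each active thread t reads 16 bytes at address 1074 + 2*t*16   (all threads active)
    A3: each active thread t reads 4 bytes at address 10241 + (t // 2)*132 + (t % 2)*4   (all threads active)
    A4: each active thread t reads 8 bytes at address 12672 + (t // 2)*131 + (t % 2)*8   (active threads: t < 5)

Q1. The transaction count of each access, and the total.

A1: 1 transaction
A2: 3 transactions
A3: 4 transactions
A4: 3 transactions

Answer: 1,3,4,3; total 11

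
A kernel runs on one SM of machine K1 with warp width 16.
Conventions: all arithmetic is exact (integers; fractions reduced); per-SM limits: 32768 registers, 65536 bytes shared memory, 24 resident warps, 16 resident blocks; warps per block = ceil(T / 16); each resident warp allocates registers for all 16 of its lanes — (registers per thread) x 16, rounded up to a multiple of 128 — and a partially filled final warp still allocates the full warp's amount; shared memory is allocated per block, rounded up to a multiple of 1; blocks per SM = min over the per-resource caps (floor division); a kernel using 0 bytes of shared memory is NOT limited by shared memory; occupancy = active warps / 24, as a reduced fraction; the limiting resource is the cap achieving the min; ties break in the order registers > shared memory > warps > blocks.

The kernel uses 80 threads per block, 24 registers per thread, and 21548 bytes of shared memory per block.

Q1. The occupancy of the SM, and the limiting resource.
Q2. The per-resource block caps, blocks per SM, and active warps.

Answer: occupancy 5/8, limited by shared memory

registers: 17 blocks
shared memory: 3 blocks
warps: 4 blocks
blocks: 16 blocks

Answer: 3 blocks, 15 active warps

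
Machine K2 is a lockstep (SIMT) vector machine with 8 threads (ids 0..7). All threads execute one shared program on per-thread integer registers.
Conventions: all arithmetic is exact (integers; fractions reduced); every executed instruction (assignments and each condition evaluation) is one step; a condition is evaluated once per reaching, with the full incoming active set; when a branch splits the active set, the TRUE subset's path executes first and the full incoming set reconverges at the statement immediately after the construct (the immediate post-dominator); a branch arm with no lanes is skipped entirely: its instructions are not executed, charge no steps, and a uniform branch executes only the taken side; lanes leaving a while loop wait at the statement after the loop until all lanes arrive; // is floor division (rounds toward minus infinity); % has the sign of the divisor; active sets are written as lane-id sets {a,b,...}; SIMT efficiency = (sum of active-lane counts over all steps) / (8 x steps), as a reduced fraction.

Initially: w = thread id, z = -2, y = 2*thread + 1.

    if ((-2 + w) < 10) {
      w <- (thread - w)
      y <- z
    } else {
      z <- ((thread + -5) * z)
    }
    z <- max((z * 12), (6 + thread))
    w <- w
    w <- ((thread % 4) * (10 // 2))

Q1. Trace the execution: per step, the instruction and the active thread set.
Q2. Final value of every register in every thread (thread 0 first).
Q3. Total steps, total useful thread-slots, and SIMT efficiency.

step 0: eval ((-2 + w) < 10)         {0,1,2,3,4,5,6,7}
step 1: w <- (thread - w)            {0,1,2,3,4,5,6,7}
step 2: y <- z                       {0,1,2,3,4,5,6,7}
step 3: z <- max((z * 12), (6 + thread)) {0,1,2,3,4,5,6,7}
step 4: w <- w                       {0,1,2,3,4,5,6,7}
step 5: w <- ((thread % 4) * (10 // 2)) {0,1,2,3,4,5,6,7}

Answer: 6 steps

w: 0,5,10,15,0,5,10,15
z: 6,7,8,9,10,11,12,13
y: -2,-2,-2,-2,-2,-2,-2,-2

steps = 6; useful = 48; efficiency = 48/48 = 1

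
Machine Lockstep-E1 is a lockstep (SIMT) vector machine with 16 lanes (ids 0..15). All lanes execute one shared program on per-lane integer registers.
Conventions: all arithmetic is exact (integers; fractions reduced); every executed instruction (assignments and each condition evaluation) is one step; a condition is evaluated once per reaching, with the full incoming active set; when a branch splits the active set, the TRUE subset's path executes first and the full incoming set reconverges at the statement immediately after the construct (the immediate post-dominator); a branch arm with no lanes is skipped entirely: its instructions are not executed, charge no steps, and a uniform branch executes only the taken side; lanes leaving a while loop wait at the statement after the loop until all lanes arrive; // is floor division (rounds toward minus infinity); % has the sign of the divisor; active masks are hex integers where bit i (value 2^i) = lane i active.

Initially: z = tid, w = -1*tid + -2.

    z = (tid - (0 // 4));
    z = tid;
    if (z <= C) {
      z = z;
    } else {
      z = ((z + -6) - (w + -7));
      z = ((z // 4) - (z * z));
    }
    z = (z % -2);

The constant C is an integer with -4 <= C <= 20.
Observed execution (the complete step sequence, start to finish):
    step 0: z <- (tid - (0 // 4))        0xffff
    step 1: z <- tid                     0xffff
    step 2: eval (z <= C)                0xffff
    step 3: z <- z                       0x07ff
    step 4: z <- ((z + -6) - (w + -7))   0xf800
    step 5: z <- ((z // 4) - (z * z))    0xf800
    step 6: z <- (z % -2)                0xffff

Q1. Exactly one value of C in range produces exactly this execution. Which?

Answer: C = 10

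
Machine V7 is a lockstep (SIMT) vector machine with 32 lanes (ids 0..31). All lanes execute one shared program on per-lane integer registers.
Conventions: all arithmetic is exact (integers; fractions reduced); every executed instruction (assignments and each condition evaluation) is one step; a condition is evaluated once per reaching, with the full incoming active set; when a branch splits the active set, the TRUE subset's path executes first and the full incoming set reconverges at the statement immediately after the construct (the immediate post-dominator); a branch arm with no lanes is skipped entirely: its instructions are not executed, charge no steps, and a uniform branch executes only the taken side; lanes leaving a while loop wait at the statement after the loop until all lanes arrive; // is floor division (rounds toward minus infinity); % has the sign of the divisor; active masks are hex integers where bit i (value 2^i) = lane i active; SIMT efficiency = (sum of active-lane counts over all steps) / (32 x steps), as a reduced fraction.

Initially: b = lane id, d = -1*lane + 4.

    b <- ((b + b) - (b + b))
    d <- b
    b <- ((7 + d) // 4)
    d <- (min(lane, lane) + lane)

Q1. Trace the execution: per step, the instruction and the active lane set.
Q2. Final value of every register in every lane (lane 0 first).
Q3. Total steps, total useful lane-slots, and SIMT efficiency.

step 0: b <- ((b + b) - (b + b))     0xffffffff
step 1: d <- b                       0xffffffff
step 2: b <- ((7 + d) // 4)          0xffffffff
step 3: d <- (min(lane, lane) + lane) 0xffffffff

Answer: 4 steps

b: 1,1,1,1,1,1,1,1,1,1,1,1,1,1,1,1,1,1,1,1,1,1,1,1,1,1,1,1,1,1,1,1
d: 0,2,4,6,8,10,12,14,16,18,20,22,24,26,28,30,32,34,36,38,40,42,44,46,48,50,52,54,56,58,60,62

steps = 4; useful = 128; efficiency = 128/128 = 1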